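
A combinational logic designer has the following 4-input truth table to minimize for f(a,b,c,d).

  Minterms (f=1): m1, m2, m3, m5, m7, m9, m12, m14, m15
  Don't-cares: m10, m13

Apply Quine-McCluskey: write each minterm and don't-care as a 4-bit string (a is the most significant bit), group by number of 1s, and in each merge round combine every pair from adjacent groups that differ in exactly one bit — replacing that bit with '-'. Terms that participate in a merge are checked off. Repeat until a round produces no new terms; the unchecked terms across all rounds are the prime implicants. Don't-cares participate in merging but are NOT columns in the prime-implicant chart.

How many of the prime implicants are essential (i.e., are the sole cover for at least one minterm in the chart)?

2

[col 0] 0001*, 0010*, 0011*, 0101*, 0111*, 1001*, 1010*, 1100*, 1101*, 1110*, 1111*
[col 1] -001*, -010, -101*, -111*, 0-01*, 0-11*, 00-1*, 001-, 01-1*, 1-01*, 1-10, 11-0*, 11-1*, 110-*, 111-*
[col 2] --01, -1-1, 0--1, 11--
Prime implicants: --01, -010, -1-1, 0--1, 001-, 1-10, 11--
PI chart (minterm → PIs covering it):
  1 | --01,0--1
  2 | -010,001-
  3 | 0--1,001-
  5 | --01,-1-1,0--1
  7 | -1-1,0--1
  9 | --01  (sole → essential)
  12 | 11--  (sole → essential)
  14 | 1-10,11--
  15 | -1-1,11--
Essential prime implicants: --01, 11--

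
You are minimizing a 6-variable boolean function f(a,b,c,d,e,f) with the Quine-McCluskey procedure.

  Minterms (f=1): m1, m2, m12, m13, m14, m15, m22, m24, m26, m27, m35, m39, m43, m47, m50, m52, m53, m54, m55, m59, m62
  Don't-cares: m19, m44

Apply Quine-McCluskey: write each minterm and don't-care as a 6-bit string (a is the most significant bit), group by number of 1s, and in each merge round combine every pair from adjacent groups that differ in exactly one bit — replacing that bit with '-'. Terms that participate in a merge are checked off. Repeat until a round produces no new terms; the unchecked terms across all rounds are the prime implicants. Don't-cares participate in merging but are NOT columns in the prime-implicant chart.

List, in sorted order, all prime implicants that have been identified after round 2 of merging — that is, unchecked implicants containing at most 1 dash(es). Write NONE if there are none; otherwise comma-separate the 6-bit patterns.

-01100, -01111, -10110, -11011, 000001, 000010, 01-011, 0110-0, 01101-, 1-0111, 1-1011, 11-110, 110-10

[col 0] 000001, 000010, 001100*, 001101*, 001110*, 001111*, 010011*, 010110*, 011000*, 011010*, 011011*, 100011*, 100111*, 101011*, 101100*, 101111*, 110010*, 110100*, 110101*, 110110*, 110111*, 111011*, 111110*
[col 1] -01100, -01111, -10110, -11011, 0011-0*, 0011-1*, 00110-*, 00111-*, 01-011, 0110-0, 01101-, 1-0111, 1-1011, 10-011*, 10-111*, 100-11*, 101-11*, 11-110, 110-10, 1101-0*, 1101-1*, 11010-*, 11011-*
[col 2] 0011--, 10--11, 1101--
Prime implicants: -01100, -01111, -10110, -11011, 000001, 000010, 0011--, 01-011, 0110-0, 01101-, 1-0111, 1-1011, 10--11, 11-110, 110-10, 1101--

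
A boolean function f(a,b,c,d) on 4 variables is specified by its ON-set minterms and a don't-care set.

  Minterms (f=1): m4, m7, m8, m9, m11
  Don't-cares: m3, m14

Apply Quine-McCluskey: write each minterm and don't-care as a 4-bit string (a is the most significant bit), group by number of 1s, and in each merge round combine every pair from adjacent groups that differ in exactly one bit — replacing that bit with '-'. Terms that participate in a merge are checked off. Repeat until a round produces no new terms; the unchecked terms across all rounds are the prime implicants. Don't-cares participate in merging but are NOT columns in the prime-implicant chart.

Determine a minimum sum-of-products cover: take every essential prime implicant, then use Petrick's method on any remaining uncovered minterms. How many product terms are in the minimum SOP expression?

4

Round 0: 0011✓ 0100 0111✓ 1000✓ 1001✓ 1011✓ 1110
Round 1: -011 0-11 10-1 100-
PIs = {-011, 0-11, 0100, 10-1, 100-, 1110}
Coverage chart:
  m4: 0100 ←essential
  m7: 0-11 ←essential
  m8: 100- ←essential
  m9: 10-1,100-
  m11: -011,10-1
Essential: 0-11, 0100, 100-
Petrick residual → -011
Min cover (4 terms): b'cd + a'cd + a'bc'd' + ab'c'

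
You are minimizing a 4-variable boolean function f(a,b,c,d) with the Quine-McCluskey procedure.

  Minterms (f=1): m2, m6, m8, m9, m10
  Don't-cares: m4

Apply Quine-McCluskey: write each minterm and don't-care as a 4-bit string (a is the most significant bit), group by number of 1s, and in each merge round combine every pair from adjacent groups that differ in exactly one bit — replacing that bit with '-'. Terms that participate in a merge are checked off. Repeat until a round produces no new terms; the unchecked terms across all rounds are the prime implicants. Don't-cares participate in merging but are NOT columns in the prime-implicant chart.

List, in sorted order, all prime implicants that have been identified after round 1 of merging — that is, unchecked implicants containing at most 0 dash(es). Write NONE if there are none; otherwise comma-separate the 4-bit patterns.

Round 0: 0010✓ 0100✓ 0110✓ 1000✓ 1001✓ 1010✓
Round 1: -010 0-10 01-0 10-0 100-
PIs = {-010, 0-10, 01-0, 10-0, 100-}

NONE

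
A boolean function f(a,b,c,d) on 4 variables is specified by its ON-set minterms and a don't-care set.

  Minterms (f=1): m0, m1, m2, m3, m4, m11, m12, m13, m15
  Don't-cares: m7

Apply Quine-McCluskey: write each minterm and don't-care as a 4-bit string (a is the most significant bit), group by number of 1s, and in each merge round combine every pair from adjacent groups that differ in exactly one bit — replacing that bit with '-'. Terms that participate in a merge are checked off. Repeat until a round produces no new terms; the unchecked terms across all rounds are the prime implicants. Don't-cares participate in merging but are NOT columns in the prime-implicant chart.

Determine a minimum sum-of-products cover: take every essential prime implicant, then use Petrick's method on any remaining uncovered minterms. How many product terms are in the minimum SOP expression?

4

Round 0: 0000✓ 0001✓ 0010✓ 0011✓ 0100✓ 0111✓ 1011✓ 1100✓ 1101✓ 1111✓
Round 1: -011✓ -100 -111✓ 0-00 0-11✓ 00-0✓ 00-1✓ 000-✓ 001-✓ 1-11✓ 11-1 110-
Round 2: --11 00--
PIs = {--11, -100, 0-00, 00--, 11-1, 110-}
Coverage chart:
  m0: 0-00,00--
  m1: 00-- ←essential
  m2: 00-- ←essential
  m3: --11,00--
  m4: -100,0-00
  m11: --11 ←essential
  m12: -100,110-
  m13: 11-1,110-
  m15: --11,11-1
Essential: --11, 00--
Petrick residual → -100, 11-1
Min cover (4 terms): cd + bc'd' + a'b' + abd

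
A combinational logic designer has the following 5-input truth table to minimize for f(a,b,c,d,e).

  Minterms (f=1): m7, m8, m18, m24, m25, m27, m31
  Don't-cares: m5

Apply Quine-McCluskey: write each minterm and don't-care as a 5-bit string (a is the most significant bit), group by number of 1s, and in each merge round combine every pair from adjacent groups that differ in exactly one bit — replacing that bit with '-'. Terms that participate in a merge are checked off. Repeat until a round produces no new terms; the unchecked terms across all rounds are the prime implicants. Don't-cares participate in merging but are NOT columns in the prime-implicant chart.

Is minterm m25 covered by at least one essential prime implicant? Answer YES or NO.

NO

[col 0] 00101*, 00111*, 01000*, 10010, 11000*, 11001*, 11011*, 11111*
[col 1] -1000, 001-1, 11-11, 110-1, 1100-
Prime implicants: -1000, 001-1, 10010, 11-11, 110-1, 1100-
PI chart (minterm → PIs covering it):
  7 | 001-1  (sole → essential)
  8 | -1000  (sole → essential)
  18 | 10010  (sole → essential)
  24 | -1000,1100-
  25 | 110-1,1100-
  27 | 11-11,110-1
  31 | 11-11  (sole → essential)
Essential prime implicants: -1000, 001-1, 10010, 11-11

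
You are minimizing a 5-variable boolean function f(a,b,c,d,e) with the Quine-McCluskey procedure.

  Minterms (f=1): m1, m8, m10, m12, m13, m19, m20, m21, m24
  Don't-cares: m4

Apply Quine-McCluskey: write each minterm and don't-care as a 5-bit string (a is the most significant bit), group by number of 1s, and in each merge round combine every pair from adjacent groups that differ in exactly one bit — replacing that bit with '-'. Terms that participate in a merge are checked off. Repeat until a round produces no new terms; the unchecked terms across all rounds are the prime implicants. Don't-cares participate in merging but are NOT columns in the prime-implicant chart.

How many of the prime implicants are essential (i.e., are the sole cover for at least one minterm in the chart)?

size-2^0 implicants → 00001  00100(✓)  01000(✓)  01010(✓)  01100(✓)  01101(✓)  10011  10100(✓)  10101(✓)  11000(✓)
size-2^1 implicants → -0100  -1000  0-100  01-00  010-0  0110-  1010-
Unchecked terms (primes): -0100, -1000, 0-100, 00001, 01-00, 010-0, 0110-, 10011, 1010-
Minterm coverage:
  m1 ⊆ 00001 [E]
  m8 ⊆ -1000,01-00,010-0
  m10 ⊆ 010-0 [E]
  m12 ⊆ 0-100,01-00,0110-
  m13 ⊆ 0110- [E]
  m19 ⊆ 10011 [E]
  m20 ⊆ -0100,1010-
  m21 ⊆ 1010- [E]
  m24 ⊆ -1000 [E]
E = {-1000, 00001, 010-0, 0110-, 10011, 1010-}

6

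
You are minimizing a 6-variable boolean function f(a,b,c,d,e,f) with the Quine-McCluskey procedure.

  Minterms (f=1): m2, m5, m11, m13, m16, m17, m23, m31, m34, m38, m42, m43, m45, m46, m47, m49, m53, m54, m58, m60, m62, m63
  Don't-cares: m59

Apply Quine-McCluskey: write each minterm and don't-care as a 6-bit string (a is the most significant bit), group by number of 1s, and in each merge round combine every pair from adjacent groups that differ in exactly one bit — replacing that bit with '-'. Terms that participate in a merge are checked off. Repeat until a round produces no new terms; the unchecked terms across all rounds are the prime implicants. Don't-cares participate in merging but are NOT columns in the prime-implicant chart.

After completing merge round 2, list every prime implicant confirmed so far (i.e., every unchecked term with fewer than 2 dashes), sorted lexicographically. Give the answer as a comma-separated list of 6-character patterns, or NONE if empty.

size-2^0 implicants → 000010(✓)  000101(✓)  001011(✓)  001101(✓)  010000(✓)  010001(✓)  010111(✓)  011111(✓)  100010(✓)  100110(✓)  101010(✓)  101011(✓)  101101(✓)  101110(✓)  101111(✓)  110001(✓)  110101(✓)  110110(✓)  111010(✓)  111011(✓)  111100(✓)  111110(✓)  111111(✓)
size-2^1 implicants → -00010  -01011  -01101  -10001  -11111  00-101  01-111  01000-  1-0110(✓)  1-1010(✓)  1-1011(✓)  1-1110(✓)  1-1111(✓)  10-010(✓)  10-110(✓)  100-10(✓)  101-10(✓)  101-11(✓)  10101-(✓)  1011-1  10111-(✓)  11-110(✓)  110-01  111-10(✓)  111-11(✓)  11101-(✓)  1111-0  11111-(✓)
size-2^2 implicants → 1--110  1-1-10(✓)  1-1-11(✓)  1-101-(✓)  1-111-(✓)  10--10  101-1-(✓)  111-1-(✓)
size-2^3 implicants → 1-1-1-
Unchecked terms (primes): -00010, -01011, -01101, -10001, -11111, 00-101, 01-111, 01000-, 1--110, 1-1-1-, 10--10, 1011-1, 110-01, 1111-0

-00010, -01011, -01101, -10001, -11111, 00-101, 01-111, 01000-, 1011-1, 110-01, 1111-0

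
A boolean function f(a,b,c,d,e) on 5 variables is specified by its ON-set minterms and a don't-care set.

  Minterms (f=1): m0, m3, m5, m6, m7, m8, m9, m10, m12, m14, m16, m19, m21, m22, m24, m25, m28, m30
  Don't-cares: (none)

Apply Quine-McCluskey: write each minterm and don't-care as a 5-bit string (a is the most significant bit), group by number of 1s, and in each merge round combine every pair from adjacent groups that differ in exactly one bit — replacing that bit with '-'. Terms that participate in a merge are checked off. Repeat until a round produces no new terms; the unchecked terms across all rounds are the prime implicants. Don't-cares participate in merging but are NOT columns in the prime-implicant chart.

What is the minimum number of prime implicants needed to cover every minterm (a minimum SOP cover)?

size-2^0 implicants → 00000(✓)  00011(✓)  00101(✓)  00110(✓)  00111(✓)  01000(✓)  01001(✓)  01010(✓)  01100(✓)  01110(✓)  10000(✓)  10011(✓)  10101(✓)  10110(✓)  11000(✓)  11001(✓)  11100(✓)  11110(✓)
size-2^1 implicants → -0000(✓)  -0011  -0101  -0110(✓)  -1000(✓)  -1001(✓)  -1100(✓)  -1110(✓)  0-000(✓)  0-110(✓)  00-11  001-1  0011-  01-00(✓)  01-10(✓)  010-0(✓)  0100-(✓)  011-0(✓)  1-000(✓)  1-110(✓)  11-00(✓)  1100-(✓)  111-0(✓)
size-2^2 implicants → --000  --110  -1-00  -100-  -11-0  01--0
Unchecked terms (primes): --000, --110, -0011, -0101, -1-00, -100-, -11-0, 00-11, 001-1, 0011-, 01--0
Minterm coverage:
  m0 ⊆ --000 [E]
  m3 ⊆ -0011,00-11
  m5 ⊆ -0101,001-1
  m6 ⊆ --110,0011-
  m7 ⊆ 00-11,001-1,0011-
  m8 ⊆ --000,-1-00,-100-,01--0
  m9 ⊆ -100- [E]
  m10 ⊆ 01--0 [E]
  m12 ⊆ -1-00,-11-0,01--0
  m14 ⊆ --110,-11-0,01--0
  m16 ⊆ --000 [E]
  m19 ⊆ -0011 [E]
  m21 ⊆ -0101 [E]
  m22 ⊆ --110 [E]
  m24 ⊆ --000,-1-00,-100-
  m25 ⊆ -100- [E]
  m28 ⊆ -1-00,-11-0
  m30 ⊆ --110,-11-0
E = {--000, --110, -0011, -0101, -100-, 01--0}
Petrick residual → -1-00, 00-11
Cover = c'd'e' + cde' + b'c'de + b'cd'e + bd'e' + bc'd' + a'b'de + a'be'  |cover|=8

8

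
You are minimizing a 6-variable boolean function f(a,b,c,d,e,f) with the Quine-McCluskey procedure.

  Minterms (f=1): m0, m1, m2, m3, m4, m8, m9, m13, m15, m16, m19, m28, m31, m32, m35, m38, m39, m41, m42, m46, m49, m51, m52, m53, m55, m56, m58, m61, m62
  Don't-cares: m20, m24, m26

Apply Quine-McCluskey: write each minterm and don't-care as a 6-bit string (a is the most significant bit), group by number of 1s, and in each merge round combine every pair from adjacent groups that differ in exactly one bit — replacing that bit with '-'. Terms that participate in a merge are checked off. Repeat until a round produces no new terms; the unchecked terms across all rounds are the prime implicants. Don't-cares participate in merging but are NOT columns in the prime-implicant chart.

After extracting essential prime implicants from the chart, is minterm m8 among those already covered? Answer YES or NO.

NO

[col 0] 000000*, 000001*, 000010*, 000011*, 000100*, 001000*, 001001*, 001101*, 001111*, 010000*, 010011*, 010100*, 011000*, 011010*, 011100*, 011111*, 100000*, 100011*, 100110*, 100111*, 101001*, 101010*, 101110*, 110001*, 110011*, 110100*, 110101*, 110111*, 111000*, 111010*, 111101*, 111110*
[col 1] -00000, -00011*, -01001, -10011*, -10100, -11000*, -11010*, 0-0000*, 0-0011*, 0-0100*, 0-1000*, 0-1111, 00-000*, 00-001*, 000-00*, 0000-0*, 0000-1*, 00000-*, 00001-*, 001-01, 00100-*, 0011-1, 01-000*, 01-100*, 010-00*, 011-00*, 0110-0*, 1-0011*, 1-0111*, 1-1010*, 1-1110*, 10-110, 100-11*, 10011-, 101-10*, 11-101, 110-01*, 110-11*, 1100-1*, 1101-1*, 11010-, 111-10*, 1110-0*
[col 2] --0011, -110-0, 0--000, 0-0-00, 00-00-, 0000--, 01--00, 1-0-11, 1-1-10, 110--1
Prime implicants: --0011, -00000, -01001, -10100, -110-0, 0--000, 0-0-00, 0-1111, 00-00-, 0000--, 001-01, 0011-1, 01--00, 1-0-11, 1-1-10, 10-110, 10011-, 11-101, 110--1, 11010-
PI chart (minterm → PIs covering it):
  0 | -00000,0--000,0-0-00,00-00-,0000--
  1 | 00-00-,0000--
  2 | 0000--  (sole → essential)
  3 | --0011,0000--
  4 | 0-0-00  (sole → essential)
  8 | 0--000,00-00-
  9 | -01001,00-00-,001-01
  13 | 001-01,0011-1
  15 | 0-1111,0011-1
  16 | 0--000,0-0-00,01--00
  19 | --0011  (sole → essential)
  28 | 01--00  (sole → essential)
  31 | 0-1111  (sole → essential)
  32 | -00000  (sole → essential)
  35 | --0011,1-0-11
  38 | 10-110,10011-
  39 | 1-0-11,10011-
  41 | -01001  (sole → essential)
  42 | 1-1-10  (sole → essential)
  46 | 1-1-10,10-110
  49 | 110--1  (sole → essential)
  51 | --0011,1-0-11,110--1
  52 | -10100,11010-
  53 | 11-101,110--1,11010-
  55 | 1-0-11,110--1
  56 | -110-0  (sole → essential)
  58 | -110-0,1-1-10
  61 | 11-101  (sole → essential)
  62 | 1-1-10  (sole → essential)
Essential prime implicants: --0011, -00000, -01001, -110-0, 0-0-00, 0-1111, 0000--, 01--00, 1-1-10, 11-101, 110--1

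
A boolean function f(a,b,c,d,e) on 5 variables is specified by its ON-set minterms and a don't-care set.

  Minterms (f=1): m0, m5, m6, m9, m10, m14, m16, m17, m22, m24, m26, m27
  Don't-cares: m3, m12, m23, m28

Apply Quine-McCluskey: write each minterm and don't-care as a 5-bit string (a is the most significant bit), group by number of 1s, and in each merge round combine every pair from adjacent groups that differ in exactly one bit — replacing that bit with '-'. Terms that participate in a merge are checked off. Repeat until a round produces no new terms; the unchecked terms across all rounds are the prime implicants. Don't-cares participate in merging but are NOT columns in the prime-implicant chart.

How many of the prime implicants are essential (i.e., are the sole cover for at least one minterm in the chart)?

5

Round 0: 00000✓ 00011 00101 00110✓ 01001 01010✓ 01100✓ 01110✓ 10000✓ 10001✓ 10110✓ 10111✓ 11000✓ 11010✓ 11011✓ 11100✓
Round 1: -0000 -0110 -1010 -1100 0-110 01-10 011-0 1-000 1000- 1011- 11-00 110-0 1101-
PIs = {-0000, -0110, -1010, -1100, 0-110, 00011, 00101, 01-10, 01001, 011-0, 1-000, 1000-, 1011-, 11-00, 110-0, 1101-}
Coverage chart:
  m0: -0000 ←essential
  m5: 00101 ←essential
  m6: -0110,0-110
  m9: 01001 ←essential
  m10: -1010,01-10
  m14: 0-110,01-10,011-0
  m16: -0000,1-000,1000-
  m17: 1000- ←essential
  m22: -0110,1011-
  m24: 1-000,11-00,110-0
  m26: -1010,110-0,1101-
  m27: 1101- ←essential
Essential: -0000, 00101, 01001, 1000-, 1101-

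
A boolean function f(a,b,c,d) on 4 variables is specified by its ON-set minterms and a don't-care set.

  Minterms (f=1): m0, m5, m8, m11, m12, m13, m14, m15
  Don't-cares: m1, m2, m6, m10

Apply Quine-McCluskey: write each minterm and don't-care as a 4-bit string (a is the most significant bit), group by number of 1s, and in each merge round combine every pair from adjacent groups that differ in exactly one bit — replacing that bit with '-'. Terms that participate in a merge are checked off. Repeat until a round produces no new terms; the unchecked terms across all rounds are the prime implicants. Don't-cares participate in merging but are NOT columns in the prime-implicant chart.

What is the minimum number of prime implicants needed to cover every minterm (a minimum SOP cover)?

4

Round 0: 0000✓ 0001✓ 0010✓ 0101✓ 0110✓ 1000✓ 1010✓ 1011✓ 1100✓ 1101✓ 1110✓ 1111✓
Round 1: -000✓ -010✓ -101 -110✓ 0-01 0-10✓ 00-0✓ 000- 1-00✓ 1-10✓ 1-11✓ 10-0✓ 101-✓ 11-0✓ 11-1✓ 110-✓ 111-✓
Round 2: --10 -0-0 1--0 1-1- 11--
PIs = {--10, -0-0, -101, 0-01, 000-, 1--0, 1-1-, 11--}
Coverage chart:
  m0: -0-0,000-
  m5: -101,0-01
  m8: -0-0,1--0
  m11: 1-1- ←essential
  m12: 1--0,11--
  m13: -101,11--
  m14: --10,1--0,1-1-,11--
  m15: 1-1-,11--
Essential: 1-1-
Petrick residual → -0-0, -101, 1--0
Min cover (4 terms): b'd' + bc'd + ad' + ac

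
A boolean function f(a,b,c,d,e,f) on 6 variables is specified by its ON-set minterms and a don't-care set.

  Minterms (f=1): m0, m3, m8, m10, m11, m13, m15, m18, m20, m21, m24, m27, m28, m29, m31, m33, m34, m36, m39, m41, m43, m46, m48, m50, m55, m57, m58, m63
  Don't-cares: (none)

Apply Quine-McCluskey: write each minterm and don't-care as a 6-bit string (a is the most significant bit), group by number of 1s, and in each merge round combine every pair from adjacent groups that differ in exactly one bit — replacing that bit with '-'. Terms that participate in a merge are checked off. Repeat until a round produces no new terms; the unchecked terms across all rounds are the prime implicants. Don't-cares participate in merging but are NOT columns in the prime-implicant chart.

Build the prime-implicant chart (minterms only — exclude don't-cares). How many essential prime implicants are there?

[col 0] 000000*, 000011*, 001000*, 001010*, 001011*, 001101*, 001111*, 010010*, 010100*, 010101*, 011000*, 011011*, 011100*, 011101*, 011111*, 100001*, 100010*, 100100, 100111*, 101001*, 101011*, 101110, 110000*, 110010*, 110111*, 111001*, 111010*, 111111*
[col 1] -01011, -10010, -11111, 0-1000, 0-1011*, 0-1101*, 0-1111*, 00-000, 00-011, 001-11*, 0010-0, 00101-, 0011-1*, 01-100*, 01-101*, 01010-*, 011-00, 011-11*, 0111-1*, 01110-*, 1-0010, 1-0111, 1-1001, 10-001, 1010-1, 11-010, 11-111, 1100-0
[col 2] 0-1-11, 0-11-1, 01-10-
Prime implicants: -01011, -10010, -11111, 0-1-11, 0-1000, 0-11-1, 00-000, 00-011, 0010-0, 00101-, 01-10-, 011-00, 1-0010, 1-0111, 1-1001, 10-001, 100100, 1010-1, 101110, 11-010, 11-111, 1100-0
PI chart (minterm → PIs covering it):
  0 | 00-000  (sole → essential)
  3 | 00-011  (sole → essential)
  8 | 0-1000,00-000,0010-0
  10 | 0010-0,00101-
  11 | -01011,0-1-11,00-011,00101-
  13 | 0-11-1  (sole → essential)
  15 | 0-1-11,0-11-1
  18 | -10010  (sole → essential)
  20 | 01-10-  (sole → essential)
  21 | 01-10-  (sole → essential)
  24 | 0-1000,011-00
  27 | 0-1-11  (sole → essential)
  28 | 01-10-,011-00
  29 | 0-11-1,01-10-
  31 | -11111,0-1-11,0-11-1
  33 | 10-001  (sole → essential)
  34 | 1-0010  (sole → essential)
  36 | 100100  (sole → essential)
  39 | 1-0111  (sole → essential)
  41 | 1-1001,10-001,1010-1
  43 | -01011,1010-1
  46 | 101110  (sole → essential)
  48 | 1100-0  (sole → essential)
  50 | -10010,1-0010,11-010,1100-0
  55 | 1-0111,11-111
  57 | 1-1001  (sole → essential)
  58 | 11-010  (sole → essential)
  63 | -11111,11-111
Essential prime implicants: -10010, 0-1-11, 0-11-1, 00-000, 00-011, 01-10-, 1-0010, 1-0111, 1-1001, 10-001, 100100, 101110, 11-010, 1100-0

14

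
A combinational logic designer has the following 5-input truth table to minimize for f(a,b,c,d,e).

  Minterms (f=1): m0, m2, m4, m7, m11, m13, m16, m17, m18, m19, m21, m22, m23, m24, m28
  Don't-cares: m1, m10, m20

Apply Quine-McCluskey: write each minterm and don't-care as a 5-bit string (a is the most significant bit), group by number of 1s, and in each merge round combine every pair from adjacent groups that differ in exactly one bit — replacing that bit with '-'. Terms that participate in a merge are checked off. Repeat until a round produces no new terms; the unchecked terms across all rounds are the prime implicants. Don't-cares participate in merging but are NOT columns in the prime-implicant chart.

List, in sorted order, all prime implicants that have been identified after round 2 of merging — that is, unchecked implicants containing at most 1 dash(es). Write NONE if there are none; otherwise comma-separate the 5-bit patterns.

-0111, 0-010, 0101-, 01101

[col 0] 00000*, 00001*, 00010*, 00100*, 00111*, 01010*, 01011*, 01101, 10000*, 10001*, 10010*, 10011*, 10100*, 10101*, 10110*, 10111*, 11000*, 11100*
[col 1] -0000*, -0001*, -0010*, -0100*, -0111, 0-010, 00-00*, 000-0*, 0000-*, 0101-, 1-000*, 1-100*, 10-00*, 10-01*, 10-10*, 10-11*, 100-0*, 100-1*, 1000-*, 1001-*, 101-0*, 101-1*, 1010-*, 1011-*, 11-00*
[col 2] -0-00, -00-0, -000-, 1--00, 10--0*, 10--1*, 10-0-*, 10-1-*, 100--*, 101--*
[col 3] 10---
Prime implicants: -0-00, -00-0, -000-, -0111, 0-010, 0101-, 01101, 1--00, 10---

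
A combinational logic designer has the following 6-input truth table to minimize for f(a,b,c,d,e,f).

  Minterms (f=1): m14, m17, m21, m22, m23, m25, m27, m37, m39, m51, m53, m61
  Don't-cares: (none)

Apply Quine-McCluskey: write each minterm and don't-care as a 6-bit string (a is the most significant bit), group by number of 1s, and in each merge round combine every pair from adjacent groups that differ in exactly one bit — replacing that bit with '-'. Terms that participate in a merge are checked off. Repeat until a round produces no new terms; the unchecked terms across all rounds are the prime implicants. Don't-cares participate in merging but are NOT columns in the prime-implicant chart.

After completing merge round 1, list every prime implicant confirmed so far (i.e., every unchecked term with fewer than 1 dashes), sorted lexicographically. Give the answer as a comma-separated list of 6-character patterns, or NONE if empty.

001110, 110011

Round 0: 001110 010001✓ 010101✓ 010110✓ 010111✓ 011001✓ 011011✓ 100101✓ 100111✓ 110011 110101✓ 111101✓
Round 1: -10101 01-001 010-01 0101-1 01011- 0110-1 1-0101 1001-1 11-101
PIs = {-10101, 001110, 01-001, 010-01, 0101-1, 01011-, 0110-1, 1-0101, 1001-1, 11-101, 110011}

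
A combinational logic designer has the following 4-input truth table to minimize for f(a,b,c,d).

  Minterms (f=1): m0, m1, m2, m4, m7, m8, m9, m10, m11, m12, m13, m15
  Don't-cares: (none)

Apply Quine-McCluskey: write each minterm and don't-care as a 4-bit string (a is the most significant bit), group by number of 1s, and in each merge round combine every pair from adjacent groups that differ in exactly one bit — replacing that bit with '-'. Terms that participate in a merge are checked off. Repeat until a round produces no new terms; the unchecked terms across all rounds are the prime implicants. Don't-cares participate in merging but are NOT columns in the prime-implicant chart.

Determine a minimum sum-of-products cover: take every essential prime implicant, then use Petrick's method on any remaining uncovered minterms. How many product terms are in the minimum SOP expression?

5

[col 0] 0000*, 0001*, 0010*, 0100*, 0111*, 1000*, 1001*, 1010*, 1011*, 1100*, 1101*, 1111*
[col 1] -000*, -001*, -010*, -100*, -111, 0-00*, 00-0*, 000-*, 1-00*, 1-01*, 1-11*, 10-0*, 10-1*, 100-*, 101-*, 11-1*, 110-*
[col 2] --00, -0-0, -00-, 1--1, 1-0-, 10--
Prime implicants: --00, -0-0, -00-, -111, 1--1, 1-0-, 10--
PI chart (minterm → PIs covering it):
  0 | --00,-0-0,-00-
  1 | -00-  (sole → essential)
  2 | -0-0  (sole → essential)
  4 | --00  (sole → essential)
  7 | -111  (sole → essential)
  8 | --00,-0-0,-00-,1-0-,10--
  9 | -00-,1--1,1-0-,10--
  10 | -0-0,10--
  11 | 1--1,10--
  12 | --00,1-0-
  13 | 1--1,1-0-
  15 | -111,1--1
Essential prime implicants: --00, -0-0, -00-, -111
Petrick residual → 1--1
Minimum SOP uses 5 PIs: c'd' + b'd' + b'c' + bcd + ad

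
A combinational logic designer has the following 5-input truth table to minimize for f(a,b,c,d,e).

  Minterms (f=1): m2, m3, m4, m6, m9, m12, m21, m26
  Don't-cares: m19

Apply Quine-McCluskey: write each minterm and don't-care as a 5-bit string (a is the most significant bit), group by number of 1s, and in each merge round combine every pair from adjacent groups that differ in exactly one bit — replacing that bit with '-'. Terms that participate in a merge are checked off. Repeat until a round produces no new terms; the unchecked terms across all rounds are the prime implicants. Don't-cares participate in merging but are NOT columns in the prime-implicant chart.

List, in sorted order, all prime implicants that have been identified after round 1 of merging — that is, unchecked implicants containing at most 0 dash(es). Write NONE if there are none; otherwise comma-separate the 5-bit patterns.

01001, 10101, 11010

[col 0] 00010*, 00011*, 00100*, 00110*, 01001, 01100*, 10011*, 10101, 11010
[col 1] -0011, 0-100, 00-10, 0001-, 001-0
Prime implicants: -0011, 0-100, 00-10, 0001-, 001-0, 01001, 10101, 11010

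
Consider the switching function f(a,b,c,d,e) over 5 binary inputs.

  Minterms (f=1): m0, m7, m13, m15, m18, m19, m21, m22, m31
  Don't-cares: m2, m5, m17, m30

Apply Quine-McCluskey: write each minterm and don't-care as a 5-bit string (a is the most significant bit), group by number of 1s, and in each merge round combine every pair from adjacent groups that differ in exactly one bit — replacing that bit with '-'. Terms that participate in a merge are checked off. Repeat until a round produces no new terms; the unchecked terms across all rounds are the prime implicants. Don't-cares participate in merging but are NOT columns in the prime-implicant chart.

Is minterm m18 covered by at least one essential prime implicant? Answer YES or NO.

NO

Round 0: 00000✓ 00010✓ 00101✓ 00111✓ 01101✓ 01111✓ 10001✓ 10010✓ 10011✓ 10101✓ 10110✓ 11110✓ 11111✓
Round 1: -0010 -0101 -1111 0-101✓ 0-111✓ 000-0 001-1✓ 011-1✓ 1-110 10-01 10-10 100-1 1001- 1111-
Round 2: 0-1-1
PIs = {-0010, -0101, -1111, 0-1-1, 000-0, 1-110, 10-01, 10-10, 100-1, 1001-, 1111-}
Coverage chart:
  m0: 000-0 ←essential
  m7: 0-1-1 ←essential
  m13: 0-1-1 ←essential
  m15: -1111,0-1-1
  m18: -0010,10-10,1001-
  m19: 100-1,1001-
  m21: -0101,10-01
  m22: 1-110,10-10
  m31: -1111,1111-
Essential: 0-1-1, 000-0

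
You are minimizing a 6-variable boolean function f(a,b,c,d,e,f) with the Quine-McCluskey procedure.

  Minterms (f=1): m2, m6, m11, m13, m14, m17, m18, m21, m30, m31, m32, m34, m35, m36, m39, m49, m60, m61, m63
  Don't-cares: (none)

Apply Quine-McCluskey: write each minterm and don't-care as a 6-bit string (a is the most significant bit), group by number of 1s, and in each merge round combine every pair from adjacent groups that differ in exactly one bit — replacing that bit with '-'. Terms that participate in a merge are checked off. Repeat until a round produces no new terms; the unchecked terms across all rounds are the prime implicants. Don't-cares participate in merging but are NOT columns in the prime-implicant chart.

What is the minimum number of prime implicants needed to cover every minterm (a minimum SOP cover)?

Round 0: 000010✓ 000110✓ 001011 001101 001110✓ 010001✓ 010010✓ 010101✓ 011110✓ 011111✓ 100000✓ 100010✓ 100011✓ 100100✓ 100111✓ 110001✓ 111100✓ 111101✓ 111111✓
Round 1: -00010 -10001 -11111 0-0010 0-1110 00-110 000-10 010-01 01111- 100-00 100-11 1000-0 10001- 1111-1 11110-
PIs = {-00010, -10001, -11111, 0-0010, 0-1110, 00-110, 000-10, 001011, 001101, 010-01, 01111-, 100-00, 100-11, 1000-0, 10001-, 1111-1, 11110-}
Coverage chart:
  m2: -00010,0-0010,000-10
  m6: 00-110,000-10
  m11: 001011 ←essential
  m13: 001101 ←essential
  m14: 0-1110,00-110
  m17: -10001,010-01
  m18: 0-0010 ←essential
  m21: 010-01 ←essential
  m30: 0-1110,01111-
  m31: -11111,01111-
  m32: 100-00,1000-0
  m34: -00010,1000-0,10001-
  m35: 100-11,10001-
  m36: 100-00 ←essential
  m39: 100-11 ←essential
  m49: -10001 ←essential
  m60: 11110- ←essential
  m61: 1111-1,11110-
  m63: -11111,1111-1
Essential: -10001, 0-0010, 001011, 001101, 010-01, 100-00, 100-11, 11110-
Petrick residual → -00010, -11111, 0-1110, 00-110
Min cover (12 terms): b'c'd'ef' + bc'd'e'f + bcdef + a'c'd'ef' + a'cdef' + a'b'def' + a'b'cd'ef + a'b'cde'f + a'bc'e'f + ab'c'e'f' + ab'c'ef + abcde'

12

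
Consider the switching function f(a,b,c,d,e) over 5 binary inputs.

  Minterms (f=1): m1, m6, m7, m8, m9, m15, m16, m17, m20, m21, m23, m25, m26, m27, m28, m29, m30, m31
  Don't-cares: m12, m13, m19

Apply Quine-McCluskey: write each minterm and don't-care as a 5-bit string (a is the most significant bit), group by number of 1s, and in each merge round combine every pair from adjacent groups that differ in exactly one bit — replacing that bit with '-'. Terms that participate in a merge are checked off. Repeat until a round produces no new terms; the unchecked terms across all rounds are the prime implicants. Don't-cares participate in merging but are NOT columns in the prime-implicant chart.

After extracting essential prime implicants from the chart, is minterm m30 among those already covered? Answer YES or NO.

size-2^0 implicants → 00001(✓)  00110(✓)  00111(✓)  01000(✓)  01001(✓)  01100(✓)  01101(✓)  01111(✓)  10000(✓)  10001(✓)  10011(✓)  10100(✓)  10101(✓)  10111(✓)  11001(✓)  11010(✓)  11011(✓)  11100(✓)  11101(✓)  11110(✓)  11111(✓)
size-2^1 implicants → -0001(✓)  -0111(✓)  -1001(✓)  -1100(✓)  -1101(✓)  -1111(✓)  0-001(✓)  0-111(✓)  0011-  01-00(✓)  01-01(✓)  0100-(✓)  011-1(✓)  0110-(✓)  1-001(✓)  1-011(✓)  1-100(✓)  1-101(✓)  1-111(✓)  10-00(✓)  10-01(✓)  10-11(✓)  100-1(✓)  1000-(✓)  101-1(✓)  1010-(✓)  11-01(✓)  11-10(✓)  11-11(✓)  110-1(✓)  1101-(✓)  111-0(✓)  111-1(✓)  1110-(✓)  1111-(✓)
size-2^2 implicants → --001  --111  -1-01  -11-1  -110-  01-0-  1--01(✓)  1--11(✓)  1-0-1(✓)  1-1-1(✓)  1-10-  10--1(✓)  10-0-  11--1(✓)  11-1-  111--
size-2^3 implicants → 1---1
Unchecked terms (primes): --001, --111, -1-01, -11-1, -110-, 0011-, 01-0-, 1---1, 1-10-, 10-0-, 11-1-, 111--
Minterm coverage:
  m1 ⊆ --001 [E]
  m6 ⊆ 0011- [E]
  m7 ⊆ --111,0011-
  m8 ⊆ 01-0- [E]
  m9 ⊆ --001,-1-01,01-0-
  m15 ⊆ --111,-11-1
  m16 ⊆ 10-0- [E]
  m17 ⊆ --001,1---1,10-0-
  m20 ⊆ 1-10-,10-0-
  m21 ⊆ 1---1,1-10-,10-0-
  m23 ⊆ --111,1---1
  m25 ⊆ --001,-1-01,1---1
  m26 ⊆ 11-1- [E]
  m27 ⊆ 1---1,11-1-
  m28 ⊆ -110-,1-10-,111--
  m29 ⊆ -1-01,-11-1,-110-,1---1,1-10-,111--
  m30 ⊆ 11-1-,111--
  m31 ⊆ --111,-11-1,1---1,11-1-,111--
E = {--001, 0011-, 01-0-, 10-0-, 11-1-}

YES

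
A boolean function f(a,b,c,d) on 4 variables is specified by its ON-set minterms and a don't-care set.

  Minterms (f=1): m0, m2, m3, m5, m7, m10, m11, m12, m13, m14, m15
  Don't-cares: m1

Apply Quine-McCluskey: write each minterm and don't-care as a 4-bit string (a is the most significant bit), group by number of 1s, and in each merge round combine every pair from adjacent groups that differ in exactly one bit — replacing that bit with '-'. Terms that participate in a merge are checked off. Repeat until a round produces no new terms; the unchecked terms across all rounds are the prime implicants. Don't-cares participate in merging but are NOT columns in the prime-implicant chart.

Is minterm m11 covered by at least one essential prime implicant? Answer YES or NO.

size-2^0 implicants → 0000(✓)  0001(✓)  0010(✓)  0011(✓)  0101(✓)  0111(✓)  1010(✓)  1011(✓)  1100(✓)  1101(✓)  1110(✓)  1111(✓)
size-2^1 implicants → -010(✓)  -011(✓)  -101(✓)  -111(✓)  0-01(✓)  0-11(✓)  00-0(✓)  00-1(✓)  000-(✓)  001-(✓)  01-1(✓)  1-10(✓)  1-11(✓)  101-(✓)  11-0(✓)  11-1(✓)  110-(✓)  111-(✓)
size-2^2 implicants → --11  -01-  -1-1  0--1  00--  1-1-  11--
Unchecked terms (primes): --11, -01-, -1-1, 0--1, 00--, 1-1-, 11--
Minterm coverage:
  m0 ⊆ 00-- [E]
  m2 ⊆ -01-,00--
  m3 ⊆ --11,-01-,0--1,00--
  m5 ⊆ -1-1,0--1
  m7 ⊆ --11,-1-1,0--1
  m10 ⊆ -01-,1-1-
  m11 ⊆ --11,-01-,1-1-
  m12 ⊆ 11-- [E]
  m13 ⊆ -1-1,11--
  m14 ⊆ 1-1-,11--
  m15 ⊆ --11,-1-1,1-1-,11--
E = {00--, 11--}

NO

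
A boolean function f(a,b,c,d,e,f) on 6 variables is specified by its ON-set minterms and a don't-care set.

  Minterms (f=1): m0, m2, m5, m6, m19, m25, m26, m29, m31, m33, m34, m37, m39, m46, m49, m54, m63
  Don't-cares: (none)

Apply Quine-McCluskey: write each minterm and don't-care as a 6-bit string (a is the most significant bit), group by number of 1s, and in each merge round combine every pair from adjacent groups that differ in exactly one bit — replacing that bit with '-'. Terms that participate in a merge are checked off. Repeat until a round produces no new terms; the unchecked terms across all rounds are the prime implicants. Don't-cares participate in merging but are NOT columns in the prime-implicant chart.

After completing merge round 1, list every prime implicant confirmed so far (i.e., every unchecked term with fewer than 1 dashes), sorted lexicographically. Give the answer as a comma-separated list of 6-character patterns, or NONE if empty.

010011, 011010, 101110, 110110

size-2^0 implicants → 000000(✓)  000010(✓)  000101(✓)  000110(✓)  010011  011001(✓)  011010  011101(✓)  011111(✓)  100001(✓)  100010(✓)  100101(✓)  100111(✓)  101110  110001(✓)  110110  111111(✓)
size-2^1 implicants → -00010  -00101  -11111  000-10  0000-0  011-01  0111-1  1-0001  100-01  1001-1
Unchecked terms (primes): -00010, -00101, -11111, 000-10, 0000-0, 010011, 011-01, 011010, 0111-1, 1-0001, 100-01, 1001-1, 101110, 110110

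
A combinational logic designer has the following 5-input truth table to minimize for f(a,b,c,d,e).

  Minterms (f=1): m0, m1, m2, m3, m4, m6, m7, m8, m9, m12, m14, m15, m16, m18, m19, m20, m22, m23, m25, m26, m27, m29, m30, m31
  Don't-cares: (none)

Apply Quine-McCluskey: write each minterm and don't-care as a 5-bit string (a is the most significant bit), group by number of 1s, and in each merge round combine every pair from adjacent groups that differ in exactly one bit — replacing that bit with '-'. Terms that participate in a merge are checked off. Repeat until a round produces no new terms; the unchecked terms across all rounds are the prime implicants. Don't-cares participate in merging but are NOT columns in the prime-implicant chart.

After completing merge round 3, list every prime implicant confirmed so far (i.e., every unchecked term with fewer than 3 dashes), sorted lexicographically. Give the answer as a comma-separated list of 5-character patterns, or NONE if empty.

Round 0: 00000✓ 00001✓ 00010✓ 00011✓ 00100✓ 00110✓ 00111✓ 01000✓ 01001✓ 01100✓ 01110✓ 01111✓ 10000✓ 10010✓ 10011✓ 10100✓ 10110✓ 10111✓ 11001✓ 11010✓ 11011✓ 11101✓ 11110✓ 11111✓
Round 1: -0000✓ -0010✓ -0011✓ -0100✓ -0110✓ -0111✓ -1001 -1110✓ -1111✓ 0-000✓ 0-001✓ 0-100✓ 0-110✓ 0-111✓ 00-00✓ 00-10✓ 00-11✓ 000-0✓ 000-1✓ 0000-✓ 0001-✓ 001-0✓ 0011-✓ 01-00✓ 0100-✓ 011-0✓ 0111-✓ 1-010✓ 1-011✓ 1-110✓ 1-111✓ 10-00✓ 10-10✓ 10-11✓ 100-0✓ 1001-✓ 101-0✓ 1011-✓ 11-01✓ 11-10✓ 11-11✓ 110-1✓ 1101-✓ 111-1✓ 1111-✓
Round 2: --110✓ --111✓ -0-00✓ -0-10✓ -0-11✓ -00-0✓ -001-✓ -01-0✓ -011-✓ -111-✓ 0--00 0-00- 0-1-0 0-11-✓ 00--0✓ 00-1-✓ 000-- 1--10✓ 1--11✓ 1-01-✓ 1-11-✓ 10--0✓ 10-1-✓ 11--1 11-1-✓
Round 3: --11- -0--0 -0-1- 1--1-
PIs = {--11-, -0--0, -0-1-, -1001, 0--00, 0-00-, 0-1-0, 000--, 1--1-, 11--1}

-1001, 0--00, 0-00-, 0-1-0, 000--, 11--1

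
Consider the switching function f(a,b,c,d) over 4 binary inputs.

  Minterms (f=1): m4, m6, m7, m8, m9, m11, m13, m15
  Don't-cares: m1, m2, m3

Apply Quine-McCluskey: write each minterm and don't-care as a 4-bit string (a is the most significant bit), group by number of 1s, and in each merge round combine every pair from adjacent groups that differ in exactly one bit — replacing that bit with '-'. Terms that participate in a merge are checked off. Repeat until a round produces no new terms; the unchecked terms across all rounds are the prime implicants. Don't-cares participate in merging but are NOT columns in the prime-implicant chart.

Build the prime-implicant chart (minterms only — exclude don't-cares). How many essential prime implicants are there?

size-2^0 implicants → 0001(✓)  0010(✓)  0011(✓)  0100(✓)  0110(✓)  0111(✓)  1000(✓)  1001(✓)  1011(✓)  1101(✓)  1111(✓)
size-2^1 implicants → -001(✓)  -011(✓)  -111(✓)  0-10(✓)  0-11(✓)  00-1(✓)  001-(✓)  01-0  011-(✓)  1-01(✓)  1-11(✓)  10-1(✓)  100-  11-1(✓)
size-2^2 implicants → --11  -0-1  0-1-  1--1
Unchecked terms (primes): --11, -0-1, 0-1-, 01-0, 1--1, 100-
Minterm coverage:
  m4 ⊆ 01-0 [E]
  m6 ⊆ 0-1-,01-0
  m7 ⊆ --11,0-1-
  m8 ⊆ 100- [E]
  m9 ⊆ -0-1,1--1,100-
  m11 ⊆ --11,-0-1,1--1
  m13 ⊆ 1--1 [E]
  m15 ⊆ --11,1--1
E = {01-0, 1--1, 100-}

3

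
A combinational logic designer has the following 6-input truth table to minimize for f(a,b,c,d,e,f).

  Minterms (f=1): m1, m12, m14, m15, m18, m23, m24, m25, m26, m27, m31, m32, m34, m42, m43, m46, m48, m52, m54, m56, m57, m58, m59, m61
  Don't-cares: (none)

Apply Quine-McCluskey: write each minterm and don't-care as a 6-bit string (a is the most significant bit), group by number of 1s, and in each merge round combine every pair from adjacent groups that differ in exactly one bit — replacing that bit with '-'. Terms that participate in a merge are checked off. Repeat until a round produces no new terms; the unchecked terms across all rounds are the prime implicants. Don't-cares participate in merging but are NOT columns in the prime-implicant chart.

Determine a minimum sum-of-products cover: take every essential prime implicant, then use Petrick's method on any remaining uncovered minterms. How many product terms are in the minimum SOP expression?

Round 0: 000001 001100✓ 001110✓ 001111✓ 010010✓ 010111✓ 011000✓ 011001✓ 011010✓ 011011✓ 011111✓ 100000✓ 100010✓ 101010✓ 101011✓ 101110✓ 110000✓ 110100✓ 110110✓ 111000✓ 111001✓ 111010✓ 111011✓ 111101✓
Round 1: -01110 -11000✓ -11001✓ -11010✓ -11011✓ 0-1111 0011-0 00111- 01-010 01-111 011-11 0110-0✓ 0110-1✓ 01100-✓ 01101-✓ 1-0000 1-1010✓ 1-1011✓ 10-010 1000-0 101-10 10101-✓ 11-000 110-00 1101-0 111-01 1110-0✓ 1110-1✓ 11100-✓ 11101-✓
Round 2: -110-0✓ -110-1✓ -1100-✓ -1101-✓ 0110--✓ 1-101- 1110--✓
Round 3: -110--
PIs = {-01110, -110--, 0-1111, 000001, 0011-0, 00111-, 01-010, 01-111, 011-11, 1-0000, 1-101-, 10-010, 1000-0, 101-10, 11-000, 110-00, 1101-0, 111-01}
Coverage chart:
  m1: 000001 ←essential
  m12: 0011-0 ←essential
  m14: -01110,0011-0,00111-
  m15: 0-1111,00111-
  m18: 01-010 ←essential
  m23: 01-111 ←essential
  m24: -110-- ←essential
  m25: -110-- ←essential
  m26: -110--,01-010
  m27: -110--,011-11
  m31: 0-1111,01-111,011-11
  m32: 1-0000,1000-0
  m34: 10-010,1000-0
  m42: 1-101-,10-010,101-10
  m43: 1-101- ←essential
  m46: -01110,101-10
  m48: 1-0000,11-000,110-00
  m52: 110-00,1101-0
  m54: 1101-0 ←essential
  m56: -110--,11-000
  m57: -110--,111-01
  m58: -110--,1-101-
  m59: -110--,1-101-
  m61: 111-01 ←essential
Essential: -110--, 000001, 0011-0, 01-010, 01-111, 1-101-, 1101-0, 111-01
Petrick residual → -01110, 0-1111, 1-0000, 10-010
Min cover (12 terms): b'cdef' + bcd' + a'cdef + a'b'c'd'e'f + a'b'cdf' + a'bd'ef' + a'bdef + ac'd'e'f' + acd'e + ab'd'ef' + abc'df' + abce'f

12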